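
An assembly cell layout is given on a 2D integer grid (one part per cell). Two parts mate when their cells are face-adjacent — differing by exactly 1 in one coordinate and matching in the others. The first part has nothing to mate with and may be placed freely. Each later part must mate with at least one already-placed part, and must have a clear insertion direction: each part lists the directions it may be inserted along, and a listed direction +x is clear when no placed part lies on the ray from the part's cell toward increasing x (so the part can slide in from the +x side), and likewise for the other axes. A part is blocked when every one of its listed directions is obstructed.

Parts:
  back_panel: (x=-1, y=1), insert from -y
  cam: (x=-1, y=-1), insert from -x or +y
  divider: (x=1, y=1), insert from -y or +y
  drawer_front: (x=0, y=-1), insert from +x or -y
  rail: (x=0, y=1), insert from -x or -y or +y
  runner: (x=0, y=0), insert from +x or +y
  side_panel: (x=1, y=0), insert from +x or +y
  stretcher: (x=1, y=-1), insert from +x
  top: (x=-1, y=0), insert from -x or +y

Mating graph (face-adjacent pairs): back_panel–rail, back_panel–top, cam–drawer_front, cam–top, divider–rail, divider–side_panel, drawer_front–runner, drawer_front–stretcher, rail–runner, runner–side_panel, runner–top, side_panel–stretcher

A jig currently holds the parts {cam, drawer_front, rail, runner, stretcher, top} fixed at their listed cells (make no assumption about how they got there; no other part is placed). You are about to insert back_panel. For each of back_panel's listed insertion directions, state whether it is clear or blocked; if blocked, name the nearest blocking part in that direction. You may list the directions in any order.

-y: nearest on ray is top@(-1, 0) ⇒ blocked

-y: blocked by top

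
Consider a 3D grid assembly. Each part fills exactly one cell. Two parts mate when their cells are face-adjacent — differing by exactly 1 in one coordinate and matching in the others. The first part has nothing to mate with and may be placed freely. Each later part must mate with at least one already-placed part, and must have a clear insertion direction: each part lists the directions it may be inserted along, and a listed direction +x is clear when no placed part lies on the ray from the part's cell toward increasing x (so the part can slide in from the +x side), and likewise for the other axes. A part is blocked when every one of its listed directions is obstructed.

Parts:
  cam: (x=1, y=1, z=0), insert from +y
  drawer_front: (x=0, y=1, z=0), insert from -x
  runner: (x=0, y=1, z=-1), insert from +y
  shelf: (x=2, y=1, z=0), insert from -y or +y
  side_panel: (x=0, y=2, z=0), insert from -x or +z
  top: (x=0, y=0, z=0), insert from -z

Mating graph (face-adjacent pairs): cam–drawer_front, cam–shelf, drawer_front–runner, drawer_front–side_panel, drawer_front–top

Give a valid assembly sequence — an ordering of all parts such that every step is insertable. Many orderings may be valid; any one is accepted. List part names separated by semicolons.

1. top@(0, 0, 0) [-z clear] — {top}
2. drawer_front@(0, 1, 0) [-x clear] — {drawer_front, top}
3. runner@(0, 1, -1) [+y clear] — {drawer_front, runner, top}
4. cam@(1, 1, 0) [+y clear] — {cam, drawer_front, runner, top}
5. shelf@(2, 1, 0) [-y clear] — {cam, drawer_front, runner, shelf, top}
6. side_panel@(0, 2, 0) [-x clear] — {cam, drawer_front, runner, shelf, side_panel, top}

top; drawer_front; runner; cam; shelf; side_panel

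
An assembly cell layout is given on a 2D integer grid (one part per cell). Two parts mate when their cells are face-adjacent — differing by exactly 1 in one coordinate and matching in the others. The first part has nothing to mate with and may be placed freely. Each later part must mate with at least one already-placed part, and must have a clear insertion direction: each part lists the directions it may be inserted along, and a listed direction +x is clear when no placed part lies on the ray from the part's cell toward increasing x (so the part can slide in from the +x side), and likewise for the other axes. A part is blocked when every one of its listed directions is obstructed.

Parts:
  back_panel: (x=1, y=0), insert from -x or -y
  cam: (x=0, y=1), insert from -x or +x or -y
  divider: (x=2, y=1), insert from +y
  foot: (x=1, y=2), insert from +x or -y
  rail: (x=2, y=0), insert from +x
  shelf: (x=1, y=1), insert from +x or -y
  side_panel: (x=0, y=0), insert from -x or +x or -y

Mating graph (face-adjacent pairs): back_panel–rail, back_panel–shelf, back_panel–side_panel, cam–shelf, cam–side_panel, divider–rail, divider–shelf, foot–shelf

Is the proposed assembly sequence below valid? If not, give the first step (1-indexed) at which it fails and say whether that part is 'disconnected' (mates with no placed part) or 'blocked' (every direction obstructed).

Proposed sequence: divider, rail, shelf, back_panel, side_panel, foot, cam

1. divider@(2, 1) [+y clear] — {divider}
2. rail@(2, 0) [+x clear] — {divider, rail}
3. shelf@(1, 1) [-y clear] — {divider, rail, shelf}
4. back_panel@(1, 0) [-x clear] — {back_panel, divider, rail, shelf}
5. side_panel@(0, 0) [-x clear] — {back_panel, divider, rail, shelf, side_panel}
6. foot@(1, 2) [+x clear] — {back_panel, divider, foot, rail, shelf, side_panel}
7. cam@(0, 1) [-x clear] — {back_panel, cam, divider, foot, rail, shelf, side_panel}

Valid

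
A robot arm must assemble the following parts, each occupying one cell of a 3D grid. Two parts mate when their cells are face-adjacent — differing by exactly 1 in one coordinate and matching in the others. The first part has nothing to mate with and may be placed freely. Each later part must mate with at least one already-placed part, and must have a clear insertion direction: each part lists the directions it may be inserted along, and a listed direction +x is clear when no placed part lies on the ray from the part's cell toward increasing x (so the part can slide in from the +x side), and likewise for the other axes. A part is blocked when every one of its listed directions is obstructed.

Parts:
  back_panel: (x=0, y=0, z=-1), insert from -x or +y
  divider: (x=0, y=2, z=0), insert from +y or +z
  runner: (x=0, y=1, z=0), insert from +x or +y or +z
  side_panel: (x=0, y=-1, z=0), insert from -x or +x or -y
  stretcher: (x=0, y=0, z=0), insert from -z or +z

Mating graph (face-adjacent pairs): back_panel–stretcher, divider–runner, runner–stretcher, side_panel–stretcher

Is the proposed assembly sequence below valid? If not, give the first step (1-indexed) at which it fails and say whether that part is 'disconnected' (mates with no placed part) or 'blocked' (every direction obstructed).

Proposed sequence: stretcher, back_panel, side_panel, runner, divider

1. stretcher@(0, 0, 0) [-z clear] — {stretcher}
2. back_panel@(0, 0, -1) [-x clear] — {back_panel, stretcher}
3. side_panel@(0, -1, 0) [-x clear] — {back_panel, side_panel, stretcher}
4. runner@(0, 1, 0) [+x clear] — {back_panel, runner, side_panel, stretcher}
5. divider@(0, 2, 0) [+y clear] — {back_panel, divider, runner, side_panel, stretcher}

Valid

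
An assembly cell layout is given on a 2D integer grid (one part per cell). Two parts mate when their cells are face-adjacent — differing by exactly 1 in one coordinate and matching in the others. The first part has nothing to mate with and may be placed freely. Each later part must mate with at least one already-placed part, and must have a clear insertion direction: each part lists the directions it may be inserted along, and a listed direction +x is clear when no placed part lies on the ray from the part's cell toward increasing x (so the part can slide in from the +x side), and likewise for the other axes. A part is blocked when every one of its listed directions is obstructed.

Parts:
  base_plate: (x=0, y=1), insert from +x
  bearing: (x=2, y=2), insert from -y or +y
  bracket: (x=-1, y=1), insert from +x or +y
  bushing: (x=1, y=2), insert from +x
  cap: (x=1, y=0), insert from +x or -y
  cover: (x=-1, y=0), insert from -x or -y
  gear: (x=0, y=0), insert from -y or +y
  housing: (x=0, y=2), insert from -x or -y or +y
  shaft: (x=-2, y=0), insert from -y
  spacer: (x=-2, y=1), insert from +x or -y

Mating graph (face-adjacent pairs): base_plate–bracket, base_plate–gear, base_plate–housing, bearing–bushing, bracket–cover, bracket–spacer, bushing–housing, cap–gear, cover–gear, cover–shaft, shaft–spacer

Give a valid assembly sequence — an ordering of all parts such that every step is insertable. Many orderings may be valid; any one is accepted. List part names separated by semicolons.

base_plate; gear; cover; housing; bushing; bearing; bracket; spacer; shaft; cap

1. base_plate@(0, 1) [+x clear] — {base_plate}
2. gear@(0, 0) [-y clear] — {base_plate, gear}
3. cover@(-1, 0) [-x clear] — {base_plate, cover, gear}
4. housing@(0, 2) [-x clear] — {base_plate, cover, gear, housing}
5. bushing@(1, 2) [+x clear] — {base_plate, bushing, cover, gear, housing}
6. bearing@(2, 2) [-y clear] — {base_plate, bearing, bushing, cover, gear, housing}
7. bracket@(-1, 1) [+y clear] — {base_plate, bearing, bracket, bushing, cover, gear, housing}
8. spacer@(-2, 1) [-y clear] — {base_plate, bearing, bracket, bushing, cover, gear, housing, spacer}
9. shaft@(-2, 0) [-y clear] — {base_plate, bearing, bracket, bushing, cover, gear, housing, shaft, spacer}
10. cap@(1, 0) [+x clear] — {base_plate, bearing, bracket, bushing, cap, cover, gear, housing, shaft, spacer}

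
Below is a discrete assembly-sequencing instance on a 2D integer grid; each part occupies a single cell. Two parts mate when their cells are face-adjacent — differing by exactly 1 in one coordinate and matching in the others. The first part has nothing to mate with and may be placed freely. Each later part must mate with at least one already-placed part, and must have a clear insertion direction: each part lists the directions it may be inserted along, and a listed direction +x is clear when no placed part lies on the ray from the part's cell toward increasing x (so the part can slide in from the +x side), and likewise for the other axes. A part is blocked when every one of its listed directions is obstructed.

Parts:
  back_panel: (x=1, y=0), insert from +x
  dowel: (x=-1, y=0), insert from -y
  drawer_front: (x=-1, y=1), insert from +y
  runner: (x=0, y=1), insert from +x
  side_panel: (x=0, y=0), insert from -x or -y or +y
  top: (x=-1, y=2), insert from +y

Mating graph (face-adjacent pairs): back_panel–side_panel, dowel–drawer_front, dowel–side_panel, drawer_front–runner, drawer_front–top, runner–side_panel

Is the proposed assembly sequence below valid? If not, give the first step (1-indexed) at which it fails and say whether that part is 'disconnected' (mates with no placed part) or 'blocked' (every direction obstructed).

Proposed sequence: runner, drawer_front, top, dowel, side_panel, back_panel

Valid

1. runner@(0, 1) [+x clear] — {runner}
2. drawer_front@(-1, 1) [+y clear] — {drawer_front, runner}
3. top@(-1, 2) [+y clear] — {drawer_front, runner, top}
4. dowel@(-1, 0) [-y clear] — {dowel, drawer_front, runner, top}
5. side_panel@(0, 0) [-y clear] — {dowel, drawer_front, runner, side_panel, top}
6. back_panel@(1, 0) [+x clear] — {back_panel, dowel, drawer_front, runner, side_panel, top}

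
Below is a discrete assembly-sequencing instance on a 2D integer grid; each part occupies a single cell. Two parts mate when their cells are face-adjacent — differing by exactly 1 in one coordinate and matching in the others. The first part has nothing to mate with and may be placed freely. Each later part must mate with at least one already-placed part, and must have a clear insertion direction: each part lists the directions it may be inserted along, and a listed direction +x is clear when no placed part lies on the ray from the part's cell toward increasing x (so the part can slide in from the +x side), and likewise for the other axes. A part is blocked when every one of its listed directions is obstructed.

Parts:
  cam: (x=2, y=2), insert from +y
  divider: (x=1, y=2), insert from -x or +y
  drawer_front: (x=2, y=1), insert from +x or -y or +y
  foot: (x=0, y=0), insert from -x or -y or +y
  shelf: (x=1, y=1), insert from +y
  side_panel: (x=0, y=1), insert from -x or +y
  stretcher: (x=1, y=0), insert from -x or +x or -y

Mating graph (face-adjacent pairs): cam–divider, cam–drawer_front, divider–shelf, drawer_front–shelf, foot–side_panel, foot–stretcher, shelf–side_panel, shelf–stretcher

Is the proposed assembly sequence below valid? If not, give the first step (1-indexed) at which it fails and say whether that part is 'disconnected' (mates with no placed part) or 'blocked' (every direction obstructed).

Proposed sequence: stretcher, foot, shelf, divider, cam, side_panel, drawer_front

Valid

1. stretcher@(1, 0) [-x clear] — {stretcher}
2. foot@(0, 0) [-x clear] — {foot, stretcher}
3. shelf@(1, 1) [+y clear] — {foot, shelf, stretcher}
4. divider@(1, 2) [-x clear] — {divider, foot, shelf, stretcher}
5. cam@(2, 2) [+y clear] — {cam, divider, foot, shelf, stretcher}
6. side_panel@(0, 1) [-x clear] — {cam, divider, foot, shelf, side_panel, stretcher}
7. drawer_front@(2, 1) [+x clear] — {cam, divider, drawer_front, foot, shelf, side_panel, stretcher}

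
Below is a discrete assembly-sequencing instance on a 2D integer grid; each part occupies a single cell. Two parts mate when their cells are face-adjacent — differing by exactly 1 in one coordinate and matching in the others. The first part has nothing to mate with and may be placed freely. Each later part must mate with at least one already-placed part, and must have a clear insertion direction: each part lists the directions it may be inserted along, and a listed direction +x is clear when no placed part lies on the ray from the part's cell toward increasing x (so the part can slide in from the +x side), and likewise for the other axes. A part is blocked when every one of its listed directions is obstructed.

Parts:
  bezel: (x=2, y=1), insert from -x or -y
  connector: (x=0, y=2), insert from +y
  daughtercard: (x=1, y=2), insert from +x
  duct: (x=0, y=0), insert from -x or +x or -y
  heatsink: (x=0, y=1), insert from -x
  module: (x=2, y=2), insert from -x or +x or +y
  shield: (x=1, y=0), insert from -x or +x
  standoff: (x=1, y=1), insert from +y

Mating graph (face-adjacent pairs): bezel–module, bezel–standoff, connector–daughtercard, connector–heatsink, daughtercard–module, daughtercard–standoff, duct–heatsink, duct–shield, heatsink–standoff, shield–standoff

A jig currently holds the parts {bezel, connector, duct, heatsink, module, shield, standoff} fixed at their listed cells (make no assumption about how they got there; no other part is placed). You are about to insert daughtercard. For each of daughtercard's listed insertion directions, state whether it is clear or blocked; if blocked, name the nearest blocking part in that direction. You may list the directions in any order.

+x: blocked by module

+x: nearest on ray is module@(2, 2) ⇒ blocked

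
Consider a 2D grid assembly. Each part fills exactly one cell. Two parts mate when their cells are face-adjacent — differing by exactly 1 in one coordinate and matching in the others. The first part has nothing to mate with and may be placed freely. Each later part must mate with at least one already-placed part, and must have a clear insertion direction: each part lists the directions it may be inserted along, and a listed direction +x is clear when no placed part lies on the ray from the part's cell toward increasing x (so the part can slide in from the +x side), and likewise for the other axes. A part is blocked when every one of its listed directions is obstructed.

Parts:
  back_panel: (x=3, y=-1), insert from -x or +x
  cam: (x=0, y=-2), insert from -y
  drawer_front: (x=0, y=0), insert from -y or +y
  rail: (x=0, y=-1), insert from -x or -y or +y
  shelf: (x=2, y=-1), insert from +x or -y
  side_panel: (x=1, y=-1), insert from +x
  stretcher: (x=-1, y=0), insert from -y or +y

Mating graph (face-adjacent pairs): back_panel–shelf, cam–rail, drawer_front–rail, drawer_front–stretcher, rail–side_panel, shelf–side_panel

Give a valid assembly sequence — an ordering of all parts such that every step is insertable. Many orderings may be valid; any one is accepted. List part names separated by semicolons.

rail; drawer_front; cam; stretcher; side_panel; shelf; back_panel

1. rail@(0, -1) [-x clear] — {rail}
2. drawer_front@(0, 0) [+y clear] — {drawer_front, rail}
3. cam@(0, -2) [-y clear] — {cam, drawer_front, rail}
4. stretcher@(-1, 0) [-y clear] — {cam, drawer_front, rail, stretcher}
5. side_panel@(1, -1) [+x clear] — {cam, drawer_front, rail, side_panel, stretcher}
6. shelf@(2, -1) [+x clear] — {cam, drawer_front, rail, shelf, side_panel, stretcher}
7. back_panel@(3, -1) [+x clear] — {back_panel, cam, drawer_front, rail, shelf, side_panel, stretcher}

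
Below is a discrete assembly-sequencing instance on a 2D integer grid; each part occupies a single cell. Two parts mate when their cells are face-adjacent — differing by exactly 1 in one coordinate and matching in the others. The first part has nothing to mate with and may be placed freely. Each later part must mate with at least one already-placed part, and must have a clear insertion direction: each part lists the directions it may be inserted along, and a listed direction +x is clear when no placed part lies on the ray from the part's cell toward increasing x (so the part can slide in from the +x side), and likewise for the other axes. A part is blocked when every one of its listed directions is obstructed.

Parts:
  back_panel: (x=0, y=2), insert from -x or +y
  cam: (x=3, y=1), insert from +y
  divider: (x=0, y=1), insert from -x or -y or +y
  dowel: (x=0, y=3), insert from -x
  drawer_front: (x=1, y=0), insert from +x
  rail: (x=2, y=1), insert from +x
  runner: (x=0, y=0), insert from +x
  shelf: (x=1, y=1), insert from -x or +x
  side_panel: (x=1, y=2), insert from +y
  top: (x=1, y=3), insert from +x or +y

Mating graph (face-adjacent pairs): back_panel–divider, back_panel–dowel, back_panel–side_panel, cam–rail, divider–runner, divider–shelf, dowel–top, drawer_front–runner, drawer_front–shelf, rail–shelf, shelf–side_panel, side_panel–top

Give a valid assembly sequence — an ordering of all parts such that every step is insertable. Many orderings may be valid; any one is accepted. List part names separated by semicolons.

dowel; back_panel; divider; shelf; side_panel; rail; runner; drawer_front; cam; top

1. dowel@(0, 3) [-x clear] — {dowel}
2. back_panel@(0, 2) [-x clear] — {back_panel, dowel}
3. divider@(0, 1) [-x clear] — {back_panel, divider, dowel}
4. shelf@(1, 1) [+x clear] — {back_panel, divider, dowel, shelf}
5. side_panel@(1, 2) [+y clear] — {back_panel, divider, dowel, shelf, side_panel}
6. rail@(2, 1) [+x clear] — {back_panel, divider, dowel, rail, shelf, side_panel}
7. runner@(0, 0) [+x clear] — {back_panel, divider, dowel, rail, runner, shelf, side_panel}
8. drawer_front@(1, 0) [+x clear] — {back_panel, divider, dowel, drawer_front, rail, runner, shelf, side_panel}
9. cam@(3, 1) [+y clear] — {back_panel, cam, divider, dowel, drawer_front, rail, runner, shelf, side_panel}
10. top@(1, 3) [+x clear] — {back_panel, cam, divider, dowel, drawer_front, rail, runner, shelf, side_panel, top}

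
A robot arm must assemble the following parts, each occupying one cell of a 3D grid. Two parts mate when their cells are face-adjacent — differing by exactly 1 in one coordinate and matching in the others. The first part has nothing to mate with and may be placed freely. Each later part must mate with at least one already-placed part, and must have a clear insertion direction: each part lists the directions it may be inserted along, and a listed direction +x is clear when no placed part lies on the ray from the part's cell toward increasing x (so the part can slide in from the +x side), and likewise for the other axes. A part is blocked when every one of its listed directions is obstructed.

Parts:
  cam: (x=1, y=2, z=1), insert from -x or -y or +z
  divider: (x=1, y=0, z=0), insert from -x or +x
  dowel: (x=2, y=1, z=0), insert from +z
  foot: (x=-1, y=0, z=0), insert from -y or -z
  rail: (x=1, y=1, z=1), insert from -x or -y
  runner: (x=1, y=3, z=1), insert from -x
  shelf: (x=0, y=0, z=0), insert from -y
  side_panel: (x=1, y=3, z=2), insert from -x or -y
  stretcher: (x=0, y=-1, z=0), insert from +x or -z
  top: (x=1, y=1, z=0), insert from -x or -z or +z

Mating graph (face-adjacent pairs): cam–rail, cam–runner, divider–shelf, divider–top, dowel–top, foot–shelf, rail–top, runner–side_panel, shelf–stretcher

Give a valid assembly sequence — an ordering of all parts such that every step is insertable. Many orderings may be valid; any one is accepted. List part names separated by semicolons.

rail; cam; runner; top; divider; shelf; foot; stretcher; side_panel; dowel

1. rail@(1, 1, 1) [-x clear] — {rail}
2. cam@(1, 2, 1) [-x clear] — {cam, rail}
3. runner@(1, 3, 1) [-x clear] — {cam, rail, runner}
4. top@(1, 1, 0) [-x clear] — {cam, rail, runner, top}
5. divider@(1, 0, 0) [-x clear] — {cam, divider, rail, runner, top}
6. shelf@(0, 0, 0) [-y clear] — {cam, divider, rail, runner, shelf, top}
7. foot@(-1, 0, 0) [-y clear] — {cam, divider, foot, rail, runner, shelf, top}
8. stretcher@(0, -1, 0) [+x clear] — {cam, divider, foot, rail, runner, shelf, stretcher, top}
9. side_panel@(1, 3, 2) [-x clear] — {cam, divider, foot, rail, runner, shelf, side_panel, stretcher, top}
10. dowel@(2, 1, 0) [+z clear] — {cam, divider, dowel, foot, rail, runner, shelf, side_panel, stretcher, top}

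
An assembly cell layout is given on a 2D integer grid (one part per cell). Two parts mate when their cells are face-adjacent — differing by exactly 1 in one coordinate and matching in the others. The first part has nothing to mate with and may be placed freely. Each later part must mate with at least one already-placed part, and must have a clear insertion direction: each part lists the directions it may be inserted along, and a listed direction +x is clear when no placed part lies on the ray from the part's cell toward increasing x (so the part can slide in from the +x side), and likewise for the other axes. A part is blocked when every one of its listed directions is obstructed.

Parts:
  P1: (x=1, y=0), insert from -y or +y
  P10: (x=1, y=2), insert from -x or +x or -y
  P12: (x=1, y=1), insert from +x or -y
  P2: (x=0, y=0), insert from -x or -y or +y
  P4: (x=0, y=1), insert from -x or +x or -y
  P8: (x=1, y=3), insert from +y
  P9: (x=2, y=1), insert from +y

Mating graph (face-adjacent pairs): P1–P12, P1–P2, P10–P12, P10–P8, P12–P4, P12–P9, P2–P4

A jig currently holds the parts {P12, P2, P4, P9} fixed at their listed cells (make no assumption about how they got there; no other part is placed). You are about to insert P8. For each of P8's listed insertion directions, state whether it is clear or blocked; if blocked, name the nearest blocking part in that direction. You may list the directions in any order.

+y: clear

+y: ray from P8(1, 3) has no placed part ⇒ clear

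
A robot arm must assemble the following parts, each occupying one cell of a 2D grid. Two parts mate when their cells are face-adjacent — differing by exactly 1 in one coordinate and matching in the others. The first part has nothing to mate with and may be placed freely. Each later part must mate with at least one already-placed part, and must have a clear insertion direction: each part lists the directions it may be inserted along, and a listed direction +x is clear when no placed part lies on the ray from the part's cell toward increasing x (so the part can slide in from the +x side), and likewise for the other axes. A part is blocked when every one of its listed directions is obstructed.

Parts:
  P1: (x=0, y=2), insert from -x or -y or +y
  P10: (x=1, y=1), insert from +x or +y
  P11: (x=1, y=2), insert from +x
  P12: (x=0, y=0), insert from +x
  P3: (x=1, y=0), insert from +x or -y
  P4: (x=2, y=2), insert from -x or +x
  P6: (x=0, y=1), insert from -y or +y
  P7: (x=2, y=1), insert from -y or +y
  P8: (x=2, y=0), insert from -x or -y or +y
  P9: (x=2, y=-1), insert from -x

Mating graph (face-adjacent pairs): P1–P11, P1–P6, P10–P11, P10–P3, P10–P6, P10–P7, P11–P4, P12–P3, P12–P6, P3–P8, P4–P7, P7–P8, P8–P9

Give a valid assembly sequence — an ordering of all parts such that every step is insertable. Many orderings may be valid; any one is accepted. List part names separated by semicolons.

1. P11@(1, 2) [+x clear] — {P11}
2. P10@(1, 1) [+x clear] — {P10, P11}
3. P7@(2, 1) [-y clear] — {P10, P11, P7}
4. P6@(0, 1) [-y clear] — {P10, P11, P6, P7}
5. P12@(0, 0) [+x clear] — {P10, P11, P12, P6, P7}
6. P3@(1, 0) [+x clear] — {P10, P11, P12, P3, P6, P7}
7. P8@(2, 0) [-y clear] — {P10, P11, P12, P3, P6, P7, P8}
8. P9@(2, -1) [-x clear] — {P10, P11, P12, P3, P6, P7, P8, P9}
9. P4@(2, 2) [+x clear] — {P10, P11, P12, P3, P4, P6, P7, P8, P9}
10. P1@(0, 2) [-x clear] — {P1, P10, P11, P12, P3, P4, P6, P7, P8, P9}

P11; P10; P7; P6; P12; P3; P8; P9; P4; P1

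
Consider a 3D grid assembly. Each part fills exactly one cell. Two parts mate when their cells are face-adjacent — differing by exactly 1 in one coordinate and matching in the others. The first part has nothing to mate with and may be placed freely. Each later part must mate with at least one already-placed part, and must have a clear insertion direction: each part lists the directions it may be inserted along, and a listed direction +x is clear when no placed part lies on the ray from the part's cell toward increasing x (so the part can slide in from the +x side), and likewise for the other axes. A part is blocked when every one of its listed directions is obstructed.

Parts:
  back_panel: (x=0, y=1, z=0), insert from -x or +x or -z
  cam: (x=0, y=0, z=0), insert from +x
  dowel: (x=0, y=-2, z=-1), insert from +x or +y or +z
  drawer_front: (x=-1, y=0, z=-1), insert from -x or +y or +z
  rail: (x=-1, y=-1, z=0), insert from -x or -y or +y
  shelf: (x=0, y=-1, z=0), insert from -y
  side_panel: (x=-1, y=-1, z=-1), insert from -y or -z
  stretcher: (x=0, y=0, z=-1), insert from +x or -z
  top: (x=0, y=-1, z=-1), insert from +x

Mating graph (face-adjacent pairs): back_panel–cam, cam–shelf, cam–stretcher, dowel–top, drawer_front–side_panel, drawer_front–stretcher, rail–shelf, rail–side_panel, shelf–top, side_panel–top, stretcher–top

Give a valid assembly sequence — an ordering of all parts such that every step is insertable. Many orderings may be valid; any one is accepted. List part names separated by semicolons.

1. rail@(-1, -1, 0) [-x clear] — {rail}
2. shelf@(0, -1, 0) [-y clear] — {rail, shelf}
3. top@(0, -1, -1) [+x clear] — {rail, shelf, top}
4. stretcher@(0, 0, -1) [+x clear] — {rail, shelf, stretcher, top}
5. dowel@(0, -2, -1) [+x clear] — {dowel, rail, shelf, stretcher, top}
6. drawer_front@(-1, 0, -1) [-x clear] — {dowel, drawer_front, rail, shelf, stretcher, top}
7. cam@(0, 0, 0) [+x clear] — {cam, dowel, drawer_front, rail, shelf, stretcher, top}
8. back_panel@(0, 1, 0) [-x clear] — {back_panel, cam, dowel, drawer_front, rail, shelf, stretcher, top}
9. side_panel@(-1, -1, -1) [-y clear] — {back_panel, cam, dowel, drawer_front, rail, shelf, side_panel, stretcher, top}

rail; shelf; top; stretcher; dowel; drawer_front; cam; back_panel; side_panel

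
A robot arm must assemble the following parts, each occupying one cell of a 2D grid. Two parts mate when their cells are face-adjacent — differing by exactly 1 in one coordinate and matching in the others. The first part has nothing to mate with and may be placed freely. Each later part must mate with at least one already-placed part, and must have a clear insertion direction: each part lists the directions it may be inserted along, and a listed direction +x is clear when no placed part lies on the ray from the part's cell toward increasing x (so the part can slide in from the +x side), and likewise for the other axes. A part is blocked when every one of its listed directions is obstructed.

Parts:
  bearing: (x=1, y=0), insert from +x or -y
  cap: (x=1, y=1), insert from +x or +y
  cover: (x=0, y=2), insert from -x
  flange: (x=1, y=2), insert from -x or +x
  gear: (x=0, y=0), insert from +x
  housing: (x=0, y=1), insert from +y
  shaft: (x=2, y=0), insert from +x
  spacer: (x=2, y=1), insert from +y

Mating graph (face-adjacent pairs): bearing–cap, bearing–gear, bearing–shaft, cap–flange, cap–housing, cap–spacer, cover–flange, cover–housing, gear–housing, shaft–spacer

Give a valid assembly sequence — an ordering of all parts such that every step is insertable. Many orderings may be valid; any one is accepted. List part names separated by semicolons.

1. gear@(0, 0) [+x clear] — {gear}
2. bearing@(1, 0) [+x clear] — {bearing, gear}
3. shaft@(2, 0) [+x clear] — {bearing, gear, shaft}
4. spacer@(2, 1) [+y clear] — {bearing, gear, shaft, spacer}
5. housing@(0, 1) [+y clear] — {bearing, gear, housing, shaft, spacer}
6. cover@(0, 2) [-x clear] — {bearing, cover, gear, housing, shaft, spacer}
7. cap@(1, 1) [+y clear] — {bearing, cap, cover, gear, housing, shaft, spacer}
8. flange@(1, 2) [+x clear] — {bearing, cap, cover, flange, gear, housing, shaft, spacer}

gear; bearing; shaft; spacer; housing; cover; cap; flange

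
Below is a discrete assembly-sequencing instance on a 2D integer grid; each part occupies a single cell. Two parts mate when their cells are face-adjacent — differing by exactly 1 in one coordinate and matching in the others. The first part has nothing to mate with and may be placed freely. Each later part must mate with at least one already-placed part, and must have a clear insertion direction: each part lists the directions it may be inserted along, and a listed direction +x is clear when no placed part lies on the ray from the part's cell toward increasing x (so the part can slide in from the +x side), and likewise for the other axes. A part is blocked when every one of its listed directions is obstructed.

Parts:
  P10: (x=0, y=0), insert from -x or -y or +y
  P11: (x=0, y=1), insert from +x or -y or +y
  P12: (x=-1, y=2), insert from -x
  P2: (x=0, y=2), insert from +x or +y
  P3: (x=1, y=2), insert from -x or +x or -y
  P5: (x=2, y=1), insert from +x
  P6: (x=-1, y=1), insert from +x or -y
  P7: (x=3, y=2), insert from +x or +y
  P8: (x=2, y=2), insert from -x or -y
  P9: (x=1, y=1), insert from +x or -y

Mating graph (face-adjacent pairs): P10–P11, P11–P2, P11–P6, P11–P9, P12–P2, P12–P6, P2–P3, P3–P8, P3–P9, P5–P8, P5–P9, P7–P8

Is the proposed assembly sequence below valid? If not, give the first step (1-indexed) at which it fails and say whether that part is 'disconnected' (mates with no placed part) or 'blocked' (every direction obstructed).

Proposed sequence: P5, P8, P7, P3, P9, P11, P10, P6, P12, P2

Valid

1. P5@(2, 1) [+x clear] — {P5}
2. P8@(2, 2) [-x clear] — {P5, P8}
3. P7@(3, 2) [+x clear] — {P5, P7, P8}
4. P3@(1, 2) [-x clear] — {P3, P5, P7, P8}
5. P9@(1, 1) [-y clear] — {P3, P5, P7, P8, P9}
6. P11@(0, 1) [-y clear] — {P11, P3, P5, P7, P8, P9}
7. P10@(0, 0) [-x clear] — {P10, P11, P3, P5, P7, P8, P9}
8. P6@(-1, 1) [-y clear] — {P10, P11, P3, P5, P6, P7, P8, P9}
9. P12@(-1, 2) [-x clear] — {P10, P11, P12, P3, P5, P6, P7, P8, P9}
10. P2@(0, 2) [+y clear] — {P10, P11, P12, P2, P3, P5, P6, P7, P8, P9}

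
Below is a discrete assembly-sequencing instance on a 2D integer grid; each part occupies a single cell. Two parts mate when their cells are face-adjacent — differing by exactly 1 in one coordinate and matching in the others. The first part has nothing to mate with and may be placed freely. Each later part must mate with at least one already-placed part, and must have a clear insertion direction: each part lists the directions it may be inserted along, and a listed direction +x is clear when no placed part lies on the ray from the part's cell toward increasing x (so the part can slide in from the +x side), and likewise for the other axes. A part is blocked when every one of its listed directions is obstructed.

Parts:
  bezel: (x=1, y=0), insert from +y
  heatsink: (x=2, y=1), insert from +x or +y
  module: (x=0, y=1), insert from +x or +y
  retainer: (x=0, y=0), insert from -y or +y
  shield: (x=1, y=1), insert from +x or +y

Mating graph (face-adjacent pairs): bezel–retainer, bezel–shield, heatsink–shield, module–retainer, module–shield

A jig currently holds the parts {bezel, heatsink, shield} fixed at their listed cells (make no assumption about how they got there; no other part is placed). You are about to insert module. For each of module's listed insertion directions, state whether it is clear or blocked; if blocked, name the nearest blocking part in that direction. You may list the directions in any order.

+x: blocked by shield; +y: clear

+x: nearest on ray is shield@(1, 1) ⇒ blocked
+y: ray from module(0, 1) has no placed part ⇒ clear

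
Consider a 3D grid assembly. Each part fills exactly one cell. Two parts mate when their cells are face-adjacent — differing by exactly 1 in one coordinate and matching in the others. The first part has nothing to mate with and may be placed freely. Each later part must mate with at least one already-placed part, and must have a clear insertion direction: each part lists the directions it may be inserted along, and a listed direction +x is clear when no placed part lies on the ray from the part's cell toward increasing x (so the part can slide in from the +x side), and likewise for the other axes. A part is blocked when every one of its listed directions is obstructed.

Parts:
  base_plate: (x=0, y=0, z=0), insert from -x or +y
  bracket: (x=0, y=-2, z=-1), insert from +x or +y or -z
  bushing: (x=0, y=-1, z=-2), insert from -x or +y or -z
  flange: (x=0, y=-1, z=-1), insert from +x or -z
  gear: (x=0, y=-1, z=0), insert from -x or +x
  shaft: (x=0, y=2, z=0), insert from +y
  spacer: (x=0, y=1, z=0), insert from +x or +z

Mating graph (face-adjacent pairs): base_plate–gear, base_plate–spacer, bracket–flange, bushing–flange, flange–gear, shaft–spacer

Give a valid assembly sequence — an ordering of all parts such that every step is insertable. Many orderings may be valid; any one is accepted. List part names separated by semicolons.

1. spacer@(0, 1, 0) [+x clear] — {spacer}
2. shaft@(0, 2, 0) [+y clear] — {shaft, spacer}
3. base_plate@(0, 0, 0) [-x clear] — {base_plate, shaft, spacer}
4. gear@(0, -1, 0) [-x clear] — {base_plate, gear, shaft, spacer}
5. flange@(0, -1, -1) [+x clear] — {base_plate, flange, gear, shaft, spacer}
6. bracket@(0, -2, -1) [+x clear] — {base_plate, bracket, flange, gear, shaft, spacer}
7. bushing@(0, -1, -2) [-x clear] — {base_plate, bracket, bushing, flange, gear, shaft, spacer}

spacer; shaft; base_plate; gear; flange; bracket; bushing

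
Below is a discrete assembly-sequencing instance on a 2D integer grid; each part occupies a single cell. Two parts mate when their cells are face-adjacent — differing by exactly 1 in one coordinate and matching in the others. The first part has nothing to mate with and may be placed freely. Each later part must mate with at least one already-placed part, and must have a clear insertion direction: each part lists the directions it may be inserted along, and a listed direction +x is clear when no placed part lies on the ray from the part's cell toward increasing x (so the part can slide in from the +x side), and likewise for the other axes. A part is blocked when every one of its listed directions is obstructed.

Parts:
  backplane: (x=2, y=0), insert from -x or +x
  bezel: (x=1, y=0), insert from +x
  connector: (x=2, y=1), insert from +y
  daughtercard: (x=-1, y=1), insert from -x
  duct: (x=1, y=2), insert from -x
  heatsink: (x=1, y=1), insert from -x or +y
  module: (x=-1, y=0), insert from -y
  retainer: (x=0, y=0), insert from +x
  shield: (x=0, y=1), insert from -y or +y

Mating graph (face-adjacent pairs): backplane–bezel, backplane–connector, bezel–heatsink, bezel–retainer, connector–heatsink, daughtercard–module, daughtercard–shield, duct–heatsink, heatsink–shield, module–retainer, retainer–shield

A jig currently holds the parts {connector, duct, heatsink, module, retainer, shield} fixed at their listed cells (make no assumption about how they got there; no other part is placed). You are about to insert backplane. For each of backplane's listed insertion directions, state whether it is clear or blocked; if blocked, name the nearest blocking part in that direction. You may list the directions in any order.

-x: nearest on ray is retainer@(0, 0) ⇒ blocked
+x: ray from backplane(2, 0) has no placed part ⇒ clear

+x: clear; -x: blocked by retainer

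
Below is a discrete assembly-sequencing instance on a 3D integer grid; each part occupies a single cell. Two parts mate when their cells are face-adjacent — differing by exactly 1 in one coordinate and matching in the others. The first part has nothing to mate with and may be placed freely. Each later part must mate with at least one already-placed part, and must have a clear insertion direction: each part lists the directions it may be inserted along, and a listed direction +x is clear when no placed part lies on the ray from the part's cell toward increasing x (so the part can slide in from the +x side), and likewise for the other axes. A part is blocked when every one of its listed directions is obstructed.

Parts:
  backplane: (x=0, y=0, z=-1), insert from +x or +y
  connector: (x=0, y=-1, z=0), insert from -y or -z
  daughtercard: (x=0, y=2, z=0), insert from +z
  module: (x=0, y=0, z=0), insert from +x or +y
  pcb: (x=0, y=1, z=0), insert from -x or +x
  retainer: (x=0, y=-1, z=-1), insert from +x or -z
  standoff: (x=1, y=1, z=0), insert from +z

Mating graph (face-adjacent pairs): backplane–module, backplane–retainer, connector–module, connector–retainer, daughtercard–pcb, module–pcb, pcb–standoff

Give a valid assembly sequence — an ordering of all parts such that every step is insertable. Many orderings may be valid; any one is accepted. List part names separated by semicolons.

backplane; retainer; connector; module; pcb; daughtercard; standoff

1. backplane@(0, 0, -1) [+x clear] — {backplane}
2. retainer@(0, -1, -1) [+x clear] — {backplane, retainer}
3. connector@(0, -1, 0) [-y clear] — {backplane, connector, retainer}
4. module@(0, 0, 0) [+x clear] — {backplane, connector, module, retainer}
5. pcb@(0, 1, 0) [-x clear] — {backplane, connector, module, pcb, retainer}
6. daughtercard@(0, 2, 0) [+z clear] — {backplane, connector, daughtercard, module, pcb, retainer}
7. standoff@(1, 1, 0) [+z clear] — {backplane, connector, daughtercard, module, pcb, retainer, standoff}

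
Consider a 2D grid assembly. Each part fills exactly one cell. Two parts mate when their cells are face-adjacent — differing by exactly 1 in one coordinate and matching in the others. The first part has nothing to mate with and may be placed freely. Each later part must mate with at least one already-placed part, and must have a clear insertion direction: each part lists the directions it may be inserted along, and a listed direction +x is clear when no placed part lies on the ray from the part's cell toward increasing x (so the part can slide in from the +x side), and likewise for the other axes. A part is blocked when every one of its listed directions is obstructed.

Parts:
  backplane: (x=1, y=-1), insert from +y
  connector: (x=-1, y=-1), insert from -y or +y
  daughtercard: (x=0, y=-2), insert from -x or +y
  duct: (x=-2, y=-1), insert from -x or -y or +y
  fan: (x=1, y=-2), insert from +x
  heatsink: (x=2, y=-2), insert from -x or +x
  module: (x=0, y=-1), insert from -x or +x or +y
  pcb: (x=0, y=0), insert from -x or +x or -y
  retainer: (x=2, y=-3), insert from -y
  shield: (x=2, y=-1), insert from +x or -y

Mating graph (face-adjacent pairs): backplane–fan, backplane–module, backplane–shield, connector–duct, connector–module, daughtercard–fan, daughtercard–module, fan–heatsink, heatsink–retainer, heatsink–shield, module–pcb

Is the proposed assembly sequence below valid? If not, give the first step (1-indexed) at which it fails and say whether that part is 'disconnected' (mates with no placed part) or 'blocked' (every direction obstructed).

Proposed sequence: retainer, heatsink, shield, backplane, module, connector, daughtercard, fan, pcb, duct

1. retainer@(2, -3) [-y clear] — {retainer}
2. heatsink@(2, -2) [-x clear] — {heatsink, retainer}
3. shield@(2, -1) [+x clear] — {heatsink, retainer, shield}
4. backplane@(1, -1) [+y clear] — {backplane, heatsink, retainer, shield}
5. module@(0, -1) [-x clear] — {backplane, heatsink, module, retainer, shield}
6. connector@(-1, -1) [-y clear] — {backplane, connector, heatsink, module, retainer, shield}
7. daughtercard@(0, -2) [-x clear] — {backplane, connector, daughtercard, heatsink, module, retainer, shield}
8. fan@(1, -2) — +x all obstructed ⇒ blocked

Invalid at step 8 (blocked)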